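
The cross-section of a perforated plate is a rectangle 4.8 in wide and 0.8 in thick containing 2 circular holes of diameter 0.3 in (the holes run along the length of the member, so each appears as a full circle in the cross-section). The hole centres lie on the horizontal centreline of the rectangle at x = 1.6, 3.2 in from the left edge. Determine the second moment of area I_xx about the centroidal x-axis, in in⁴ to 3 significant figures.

I_xx ≈ 0.204 in⁴

Decompose the section into non-overlapping parts with the origin at the bottom-left of its bounding rectangle.
Plate: 4.8 × 0.8, A = 3.84 in², y = 0.4 in, Ī = 0.2048 in⁴.
Hole 1 (subtracted): ⌀0.3, A = 0.070686 in², y = 0.4 in, Ī = 0.00039761 in⁴.
Hole 2 (subtracted): ⌀0.3, A = 0.070686 in², y = 0.4 in, Ī = 0.00039761 in⁴.
By symmetry the centroid is at mid-height, ȳ = 0.4 in.
All pieces are centred on the centroidal x-axis, so I = ΣĪ (holes subtracted) = 0.204 in⁴.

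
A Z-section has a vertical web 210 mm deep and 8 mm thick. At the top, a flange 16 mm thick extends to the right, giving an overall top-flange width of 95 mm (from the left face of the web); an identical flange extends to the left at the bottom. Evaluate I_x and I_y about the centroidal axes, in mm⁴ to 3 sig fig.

I_x ≈ 3.24 × 10⁷ mm⁴, I_y ≈ 8.05 × 10⁶ mm⁴

Decompose the section into non-overlapping parts with the origin at the bottom-left of its bounding rectangle.
Web: 8 × 210, A = 1 680 mm², y = 105 mm, Ī = 6 174 000 mm⁴.
Top flange (beyond web): 87 × 16, A = 1 392 mm², y = 202 mm, Ī = 29 696 mm⁴.
Bottom flange (beyond web): 87 × 16, A = 1 392 mm², y = 8 mm, Ī = 29 696 mm⁴.
Centroid: ȳ = ΣA·y / ΣA = 105 mm.
Transfer each piece to the centroidal x-axis using Ī + A·d² with d = y − 105:
  web: d = 0 mm → contributes +6 174 000 mm⁴
  top flange (beyond web): d = 97 mm → contributes +13 127 024 mm⁴
  bottom flange (beyond web): d = -97 mm → contributes +13 127 024 mm⁴
Total I = 32 428 048 mm⁴.
For the y-axis: x̄ = 91 mm.
Repeating about the centroidal y-axis gives I_y = 8 046 368 mm⁴.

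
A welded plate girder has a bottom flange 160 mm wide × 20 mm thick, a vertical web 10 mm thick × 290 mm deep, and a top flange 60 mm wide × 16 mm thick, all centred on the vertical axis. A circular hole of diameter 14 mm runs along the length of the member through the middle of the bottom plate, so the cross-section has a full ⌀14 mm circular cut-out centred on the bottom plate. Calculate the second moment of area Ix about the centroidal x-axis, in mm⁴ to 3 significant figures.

Treat the section as a set of non-overlapping primitives; coordinates are from the bounding-box lower-left.
Bottom plate: 160 × 20, A = 3 200 mm², y = 10 mm, Ī = 106 667 mm⁴.
Web plate: 10 × 290, A = 2 900 mm², y = 165 mm, Ī = 20 324 167 mm⁴.
Top plate: 60 × 16, A = 960 mm², y = 318 mm, Ī = 20 480 mm⁴.
Hole (subtracted): ⌀14, A = 153.94 mm², y = 10 mm, Ī = 1885.7 mm⁴.
Centroid: ȳ = ΣA·y / ΣA = 117.9 mm.
Transfer each piece to the centroidal x-axis using Ī + A·d² with d = y − 117.9:
  bottom plate: d = -107.9 mm → contributes +37 363 970 mm⁴
  web plate: d = 47.098 mm → contributes +26 756 926 mm⁴
  top plate: d = 200.1 mm → contributes +38 458 004 mm⁴
  hole: d = -107.9 mm → contributes −1 794 172 mm⁴
Total I = 100 784 728 mm⁴.

Ix ≈ 1.01 × 10⁸ mm⁴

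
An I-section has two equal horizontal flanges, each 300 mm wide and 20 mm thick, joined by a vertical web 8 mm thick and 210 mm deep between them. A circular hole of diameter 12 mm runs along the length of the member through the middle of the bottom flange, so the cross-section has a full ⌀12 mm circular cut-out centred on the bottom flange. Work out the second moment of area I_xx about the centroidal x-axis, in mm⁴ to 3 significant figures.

I_xx ≈ 1.64 × 10⁸ mm⁴

Split into non-overlapping primitives; take the origin at the lower-left of the bounding box.
Bottom flange: 300 × 20, A = 6 000 mm², y = 10 mm, Ī = 200 000 mm⁴.
Web: 8 × 210, A = 1 680 mm², y = 125 mm, Ī = 6 174 000 mm⁴.
Top flange: 300 × 20, A = 6 000 mm², y = 240 mm, Ī = 200 000 mm⁴.
Hole (subtracted): ⌀12, A = 113.1 mm², y = 10 mm, Ī = 1017.9 mm⁴.
Centroid: ȳ = ΣA·y / ΣA = 125.96 mm.
Transfer each piece to the centroidal x-axis using Ī + A·d² with d = y − 125.96:
  bottom flange: d = -115.96 mm → contributes +80 878 480 mm⁴
  web: d = -0.95867 mm → contributes +6 175 544 mm⁴
  top flange: d = 114.04 mm → contributes +78 232 549 mm⁴
  hole: d = -115.96 mm → contributes −1 521 771 mm⁴
Total I = 163 764 801 mm⁴.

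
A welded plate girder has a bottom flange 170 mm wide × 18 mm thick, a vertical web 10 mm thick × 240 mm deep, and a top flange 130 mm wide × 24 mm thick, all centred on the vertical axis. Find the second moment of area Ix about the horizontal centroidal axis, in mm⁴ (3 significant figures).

Ix ≈ 1.17 × 10⁸ mm⁴

Split into non-overlapping primitives; take the origin at the lower-left of the bounding box.
Bottom plate: 170 × 18, A = 3 060 mm², y = 9 mm, Ī = 82 620 mm⁴.
Web plate: 10 × 240, A = 2 400 mm², y = 138 mm, Ī = 11 520 000 mm⁴.
Top plate: 130 × 24, A = 3 120 mm², y = 270 mm, Ī = 149 760 mm⁴.
Centroid: ȳ = ΣA·y / ΣA = 139.99 mm.
Transfer each piece to the horizontal centroidal axis using Ī + A·d² with d = y − 139.99:
  bottom plate: d = -130.99 mm → contributes +52 589 674 mm⁴
  web plate: d = -1.993 mm → contributes +11 529 533 mm⁴
  top plate: d = 130.01 mm → contributes +52 883 433 mm⁴
Total I = 117 002 640 mm⁴.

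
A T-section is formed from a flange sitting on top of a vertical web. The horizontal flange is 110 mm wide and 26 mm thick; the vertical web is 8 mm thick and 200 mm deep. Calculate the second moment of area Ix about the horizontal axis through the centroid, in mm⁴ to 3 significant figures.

Ix ≈ 1.86 × 10⁷ mm⁴

Split into non-overlapping primitives; take the origin at the lower-left of the bounding box.
Flange: 110 × 26, A = 2 860 mm², y = 213 mm, Ī = 161 113 mm⁴.
Web: 8 × 200, A = 1 600 mm², y = 100 mm, Ī = 5 333 333 mm⁴.
Centroid: ȳ = ΣA·y / ΣA = 172.46 mm.
Transfer each piece to the horizontal axis through the centroid using Ī + A·d² with d = y − 172.46:
  flange: d = 40.538 mm → contributes +4 861 063 mm⁴
  web: d = -72.462 mm → contributes +13 734 493 mm⁴
Total I = 18 595 555 mm⁴.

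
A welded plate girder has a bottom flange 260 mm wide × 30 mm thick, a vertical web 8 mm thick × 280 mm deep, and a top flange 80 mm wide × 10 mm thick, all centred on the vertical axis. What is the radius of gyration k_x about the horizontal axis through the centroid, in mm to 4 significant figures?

k_x ≈ 100.4 mm

Treat the section as a set of non-overlapping primitives; coordinates are from the bounding-box lower-left.
Bottom plate: 260 × 30, A = 7 800 mm², y = 15 mm, Ī = 585 000 mm⁴.
Web plate: 8 × 280, A = 2 240 mm², y = 170 mm, Ī = 14 634 667 mm⁴.
Top plate: 80 × 10, A = 800 mm², y = 315 mm, Ī = 6666.67 mm⁴.
Centroid: ȳ = ΣA·y / ΣA = 69.1697 mm.
Transfer each piece to the horizontal axis through the centroid using Ī + A·d² with d = y − 69.1697:
  bottom plate: d = -54.1697 mm → contributes +23 473 015 mm⁴
  web plate: d = 100.83 mm → contributes +37 408 166 mm⁴
  top plate: d = 245.83 mm → contributes +48 352 679 mm⁴
Total I = 109 233 861 mm⁴.
Radius of gyration: k = √(I/A) = √(109 233 861 / 10 840) = 100.384 mm.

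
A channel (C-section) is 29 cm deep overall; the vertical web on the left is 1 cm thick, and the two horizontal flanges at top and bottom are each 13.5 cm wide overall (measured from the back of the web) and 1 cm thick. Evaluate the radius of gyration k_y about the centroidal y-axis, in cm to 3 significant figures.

Treat the section as a set of non-overlapping primitives; coordinates are from the bounding-box lower-left.
Web: 1 × 29, A = 29 cm², x = 0.5 cm, Ī = 2.4167 cm⁴.
Top flange (beyond web): 12.5 × 1, A = 12.5 cm², x = 7.25 cm, Ī = 162.76 cm⁴.
Bottom flange (beyond web): 12.5 × 1, A = 12.5 cm², x = 7.25 cm, Ī = 162.76 cm⁴.
Centroid: x̄ = ΣA·x / ΣA = 3.625 cm.
Transfer each piece to the centroidal y-axis using Ī + A·d² with d = x − 3.625:
  web: d = -3.125 cm → contributes +285.62 cm⁴
  top flange (beyond web): d = 3.625 cm → contributes +327.02 cm⁴
  bottom flange (beyond web): d = 3.625 cm → contributes +327.02 cm⁴
Total I = 939.66 cm⁴.
Radius of gyration: k = √(I/A) = √(939.66 / 54) = 4.1715 cm.

k_y ≈ 4.17 cm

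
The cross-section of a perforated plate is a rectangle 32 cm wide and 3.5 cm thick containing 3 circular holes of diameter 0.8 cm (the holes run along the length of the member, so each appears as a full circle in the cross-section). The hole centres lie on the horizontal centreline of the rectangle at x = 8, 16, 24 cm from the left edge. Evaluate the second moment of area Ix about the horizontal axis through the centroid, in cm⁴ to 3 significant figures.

Ix ≈ 114 cm⁴

Split into non-overlapping primitives; take the origin at the lower-left of the bounding box.
Plate: 32 × 3.5, A = 112 cm², y = 1.75 cm, Ī = 114.33 cm⁴.
Hole 1 (subtracted): ⌀0.8, A = 0.50265 cm², y = 1.75 cm, Ī = 0.020106 cm⁴.
Hole 2 (subtracted): ⌀0.8, A = 0.50265 cm², y = 1.75 cm, Ī = 0.020106 cm⁴.
Hole 3 (subtracted): ⌀0.8, A = 0.50265 cm², y = 1.75 cm, Ī = 0.020106 cm⁴.
By symmetry the centroid is at mid-height, ȳ = 1.75 cm.
All pieces are centred on the horizontal axis through the centroid, so I = ΣĪ (holes subtracted) = 114.27 cm⁴.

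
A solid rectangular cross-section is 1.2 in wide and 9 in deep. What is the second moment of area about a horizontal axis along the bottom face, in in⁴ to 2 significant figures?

I_base ≈ 290 in⁴

The section: 1.2 × 9, A = 10.8 in², y = 4.5 in, Ī = 72.9 in⁴.
Transfer it to the base of the section using Ī + A·d² with d = y − 0:
  the section: d = 4.5 in → contributes +291.6 in⁴
Total I = 291.6 in⁴.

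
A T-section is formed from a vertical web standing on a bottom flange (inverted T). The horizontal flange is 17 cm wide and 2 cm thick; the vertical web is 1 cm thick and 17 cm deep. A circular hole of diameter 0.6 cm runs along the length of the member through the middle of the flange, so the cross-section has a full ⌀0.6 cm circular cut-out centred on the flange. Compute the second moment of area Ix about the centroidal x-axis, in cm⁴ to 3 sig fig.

Treat the section as a set of non-overlapping primitives; coordinates are from the bounding-box lower-left.
Flange: 17 × 2, A = 34 cm², y = 1 cm, Ī = 11.333 cm⁴.
Web: 1 × 17, A = 17 cm², y = 10.5 cm, Ī = 409.42 cm⁴.
Hole (subtracted): ⌀0.6, A = 0.28274 cm², y = 1 cm, Ī = 0.0063617 cm⁴.
Centroid: ȳ = ΣA·y / ΣA = 4.1843 cm.
Transfer each piece to the centroidal x-axis using Ī + A·d² with d = y − 4.1843:
  flange: d = -3.1843 cm → contributes +356.09 cm⁴
  web: d = 6.3157 cm → contributes +1087.5 cm⁴
  hole: d = -3.1843 cm → contributes −2.8734 cm⁴
Total I = 1440.7 cm⁴.

Ix ≈ 1440 cm⁴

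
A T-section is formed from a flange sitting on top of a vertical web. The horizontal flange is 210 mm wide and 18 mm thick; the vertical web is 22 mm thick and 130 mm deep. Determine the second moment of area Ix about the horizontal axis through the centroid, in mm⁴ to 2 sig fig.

Ix ≈ 1.3 × 10⁷ mm⁴

Decompose the section into non-overlapping parts with the origin at the bottom-left of its bounding rectangle.
Flange: 210 × 18, A = 3 780 mm², y = 139 mm, Ī = 102 060 mm⁴.
Web: 22 × 130, A = 2 860 mm², y = 65 mm, Ī = 4 027 833 mm⁴.
Centroid: ȳ = ΣA·y / ΣA = 107.1 mm.
Transfer each piece to the horizontal axis through the centroid using Ī + A·d² with d = y − 107.1:
  flange: d = 31.87 mm → contributes +3 942 236 mm⁴
  web: d = -42.13 mm → contributes +9 103 311 mm⁴
Total I = 13 045 547 mm⁴.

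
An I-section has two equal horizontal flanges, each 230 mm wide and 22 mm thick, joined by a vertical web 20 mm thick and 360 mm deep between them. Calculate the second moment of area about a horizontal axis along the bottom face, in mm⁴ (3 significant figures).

Decompose the section into non-overlapping parts with the origin at the bottom-left of its bounding rectangle.
Bottom flange: 230 × 22, A = 5 060 mm², y = 11 mm, Ī = 204 087 mm⁴.
Web: 20 × 360, A = 7 200 mm², y = 202 mm, Ī = 77 760 000 mm⁴.
Top flange: 230 × 22, A = 5 060 mm², y = 393 mm, Ī = 204 087 mm⁴.
Transfer each piece to the bottom edge using Ī + A·d² with d = y − 0:
  bottom flange: d = 11 mm → contributes +816 347 mm⁴
  web: d = 202 mm → contributes +371 548 800 mm⁴
  top flange: d = 393 mm → contributes +781 716 027 mm⁴
Total I = 1 154 081 173 mm⁴.

I_base ≈ 1.15 × 10⁹ mm⁴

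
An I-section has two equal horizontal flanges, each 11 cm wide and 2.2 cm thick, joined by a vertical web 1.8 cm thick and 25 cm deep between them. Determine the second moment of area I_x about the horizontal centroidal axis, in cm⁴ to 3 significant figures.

I_x ≈ 1.13 × 10⁴ cm⁴

Split into non-overlapping primitives; take the origin at the lower-left of the bounding box.
Bottom flange: 11 × 2.2, A = 24.2 cm², y = 1.1 cm, Ī = 9.7607 cm⁴.
Web: 1.8 × 25, A = 45 cm², y = 14.7 cm, Ī = 2343.8 cm⁴.
Top flange: 11 × 2.2, A = 24.2 cm², y = 28.3 cm, Ī = 9.7607 cm⁴.
By symmetry the centroid is at mid-height, ȳ = 14.7 cm.
Transfer each piece to the horizontal centroidal axis using Ī + A·d² with d = y − 14.7:
  bottom flange: d = -13.6 cm → contributes +4485.8 cm⁴
  web: d = 0 cm → contributes +2343.8 cm⁴
  top flange: d = 13.6 cm → contributes +4485.8 cm⁴
Total I = 11 315 cm⁴.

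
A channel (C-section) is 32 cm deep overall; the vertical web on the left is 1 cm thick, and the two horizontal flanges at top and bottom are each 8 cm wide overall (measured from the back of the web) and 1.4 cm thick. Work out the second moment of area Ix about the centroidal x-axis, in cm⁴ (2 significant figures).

Split into non-overlapping primitives; take the origin at the lower-left of the bounding box.
Web: 1 × 32, A = 32 cm², y = 16 cm, Ī = 2 731 cm⁴.
Top flange (beyond web): 7 × 1.4, A = 9.8 cm², y = 31.3 cm, Ī = 1.601 cm⁴.
Bottom flange (beyond web): 7 × 1.4, A = 9.8 cm², y = 0.7 cm, Ī = 1.601 cm⁴.
By symmetry the centroid is at mid-height, ȳ = 16 cm.
Transfer each piece to the centroidal x-axis using Ī + A·d² with d = y − 16:
  web: d = 0 cm → contributes +2 731 cm⁴
  top flange (beyond web): d = 15.3 cm → contributes +2 296 cm⁴
  bottom flange (beyond web): d = -15.3 cm → contributes +2 296 cm⁴
Total I = 7 322 cm⁴.

Ix ≈ 7300 cm⁴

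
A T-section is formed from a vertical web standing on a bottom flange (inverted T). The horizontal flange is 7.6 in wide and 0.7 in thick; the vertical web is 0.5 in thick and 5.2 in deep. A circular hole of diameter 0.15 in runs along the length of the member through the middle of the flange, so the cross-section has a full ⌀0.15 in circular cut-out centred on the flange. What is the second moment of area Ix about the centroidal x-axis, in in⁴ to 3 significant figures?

Ix ≈ 21.3 in⁴

Decompose the section into non-overlapping parts with the origin at the bottom-left of its bounding rectangle.
Flange: 7.6 × 0.7, A = 5.32 in², y = 0.35 in, Ī = 0.21723 in⁴.
Web: 0.5 × 5.2, A = 2.6 in², y = 3.3 in, Ī = 5.8587 in⁴.
Hole (subtracted): ⌀0.15, A = 0.017671 in², y = 0.35 in, Ī = 0.00002485 in⁴.
Centroid: ȳ = ΣA·y / ΣA = 1.3206 in.
Transfer each piece to the centroidal x-axis using Ī + A·d² with d = y − 1.3206:
  flange: d = -0.9706 in → contributes +5.229 in⁴
  web: d = 1.9794 in → contributes +16.046 in⁴
  hole: d = -0.9706 in → contributes −0.016673 in⁴
Total I = 21.258 in⁴.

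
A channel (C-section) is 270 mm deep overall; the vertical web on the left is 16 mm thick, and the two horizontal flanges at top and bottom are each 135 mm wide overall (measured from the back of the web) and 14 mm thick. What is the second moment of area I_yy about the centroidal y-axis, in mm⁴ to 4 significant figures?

I_yy ≈ 1.259 × 10⁷ mm⁴

Break the section into simple shapes (no overlaps), measuring from the bottom-left corner of the bounding box.
Web: 16 × 270, A = 4 320 mm², x = 8 mm, Ī = 92 160 mm⁴.
Top flange (beyond web): 119 × 14, A = 1 666 mm², x = 75.5 mm, Ī = 1 966 019 mm⁴.
Bottom flange (beyond web): 119 × 14, A = 1 666 mm², x = 75.5 mm, Ī = 1 966 019 mm⁴.
Centroid: x̄ = ΣA·x / ΣA = 37.3923 mm.
Transfer each piece to the centroidal y-axis using Ī + A·d² with d = x − 37.3923:
  web: d = -29.3923 mm → contributes +3 824 244 mm⁴
  top flange (beyond web): d = 38.1077 mm → contributes +4 385 377 mm⁴
  bottom flange (beyond web): d = 38.1077 mm → contributes +4 385 377 mm⁴
Total I = 12 594 997 mm⁴.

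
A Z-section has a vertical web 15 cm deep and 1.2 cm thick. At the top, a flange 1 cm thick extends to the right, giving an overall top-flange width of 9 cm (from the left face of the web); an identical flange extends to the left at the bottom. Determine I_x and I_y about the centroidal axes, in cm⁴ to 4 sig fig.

I_x ≈ 1103 cm⁴, I_y ≈ 397.2 cm⁴

Split into non-overlapping primitives; take the origin at the lower-left of the bounding box.
Web: 1.2 × 15, A = 18 cm², y = 7.5 cm, Ī = 337.5 cm⁴.
Top flange (beyond web): 7.8 × 1, A = 7.8 cm², y = 14.5 cm, Ī = 0.65 cm⁴.
Bottom flange (beyond web): 7.8 × 1, A = 7.8 cm², y = 0.5 cm, Ī = 0.65 cm⁴.
Centroid: ȳ = ΣA·y / ΣA = 7.5 cm.
Transfer each piece to the centroidal x-axis using Ī + A·d² with d = y − 7.5:
  web: d = 0 cm → contributes +337.5 cm⁴
  top flange (beyond web): d = 7 cm → contributes +382.85 cm⁴
  bottom flange (beyond web): d = -7 cm → contributes +382.85 cm⁴
Total I = 1103.2 cm⁴.
For the y-axis: x̄ = 8.4 cm.
Repeating about the centroidal y-axis gives I_y = 397.152 cm⁴.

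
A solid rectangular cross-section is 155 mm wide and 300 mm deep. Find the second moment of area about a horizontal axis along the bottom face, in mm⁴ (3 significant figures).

I_base ≈ 1.40 × 10⁹ mm⁴

The section: 155 × 300, A = 46 500 mm², y = 150 mm, Ī = 348 750 000 mm⁴.
Transfer it to the bottom edge using Ī + A·d² with d = y − 0:
  the section: d = 150 mm → contributes +1 395 000 000 mm⁴
Total I = 1 395 000 000 mm⁴.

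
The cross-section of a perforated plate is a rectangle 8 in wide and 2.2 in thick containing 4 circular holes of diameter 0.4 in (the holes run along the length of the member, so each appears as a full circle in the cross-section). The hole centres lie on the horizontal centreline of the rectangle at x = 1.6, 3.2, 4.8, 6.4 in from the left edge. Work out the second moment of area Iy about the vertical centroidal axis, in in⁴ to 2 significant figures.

Treat the section as a set of non-overlapping primitives; coordinates are from the bounding-box lower-left.
Plate: 8 × 2.2, A = 17.6 in², x = 4 in, Ī = 93.87 in⁴.
Hole 1 (subtracted): ⌀0.4, A = 0.1257 in², x = 1.6 in, Ī = 0.001257 in⁴.
Hole 2 (subtracted): ⌀0.4, A = 0.1257 in², x = 3.2 in, Ī = 0.001257 in⁴.
Hole 3 (subtracted): ⌀0.4, A = 0.1257 in², x = 4.8 in, Ī = 0.001257 in⁴.
Hole 4 (subtracted): ⌀0.4, A = 0.1257 in², x = 6.4 in, Ī = 0.001257 in⁴.
By symmetry the centroid is at mid-width, x̄ = 4 in.
Transfer each piece to the vertical centroidal axis using Ī + A·d² with d = x − 4:
  plate: d = 0 in → contributes +93.87 in⁴
  hole 1: d = -2.4 in → contributes −0.7251 in⁴
  hole 2: d = -0.8 in → contributes −0.08168 in⁴
  hole 3: d = 0.8 in → contributes −0.08168 in⁴
  hole 4: d = 2.4 in → contributes −0.7251 in⁴
Total I = 92.25 in⁴.

Iy ≈ 92 in⁴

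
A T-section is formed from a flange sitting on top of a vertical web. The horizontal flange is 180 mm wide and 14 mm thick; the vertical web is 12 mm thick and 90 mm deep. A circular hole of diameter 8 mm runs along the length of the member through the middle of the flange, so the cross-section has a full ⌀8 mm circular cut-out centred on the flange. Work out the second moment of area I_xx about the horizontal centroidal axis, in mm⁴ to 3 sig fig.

I_xx ≈ 2.80 × 10⁶ mm⁴

Split into non-overlapping primitives; take the origin at the lower-left of the bounding box.
Flange: 180 × 14, A = 2 520 mm², y = 97 mm, Ī = 41 160 mm⁴.
Web: 12 × 90, A = 1 080 mm², y = 45 mm, Ī = 729 000 mm⁴.
Hole (subtracted): ⌀8, A = 50.265 mm², y = 97 mm, Ī = 201.06 mm⁴.
Centroid: ȳ = ΣA·y / ΣA = 81.179 mm.
Transfer each piece to the horizontal centroidal axis using Ī + A·d² with d = y − 81.179:
  flange: d = 15.821 mm → contributes +671 918 mm⁴
  web: d = -36.179 mm → contributes +2 142 641 mm⁴
  hole: d = 15.821 mm → contributes −12 783 mm⁴
Total I = 2 801 777 mm⁴.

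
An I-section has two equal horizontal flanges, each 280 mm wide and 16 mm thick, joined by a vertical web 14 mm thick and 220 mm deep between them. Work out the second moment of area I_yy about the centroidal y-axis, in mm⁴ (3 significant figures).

I_yy ≈ 5.86 × 10⁷ mm⁴

Split into non-overlapping primitives; take the origin at the lower-left of the bounding box.
Bottom flange: 280 × 16, A = 4 480 mm², x = 140 mm, Ī = 29 269 333 mm⁴.
Web: 14 × 220, A = 3 080 mm², x = 140 mm, Ī = 50 307 mm⁴.
Top flange: 280 × 16, A = 4 480 mm², x = 140 mm, Ī = 29 269 333 mm⁴.
By symmetry the centroid is at mid-width, x̄ = 140 mm.
All pieces are centred on the centroidal y-axis, so I = ΣĪ = 58 588 973 mm⁴.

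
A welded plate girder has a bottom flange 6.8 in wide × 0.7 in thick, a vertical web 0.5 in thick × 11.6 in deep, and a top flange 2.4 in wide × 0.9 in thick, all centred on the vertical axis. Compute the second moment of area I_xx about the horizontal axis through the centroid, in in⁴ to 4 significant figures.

Decompose the section into non-overlapping parts with the origin at the bottom-left of its bounding rectangle.
Bottom plate: 6.8 × 0.7, A = 4.76 in², y = 0.35 in, Ī = 0.194367 in⁴.
Web plate: 0.5 × 11.6, A = 5.8 in², y = 6.5 in, Ī = 65.0373 in⁴.
Top plate: 2.4 × 0.9, A = 2.16 in², y = 12.75 in, Ī = 0.1458 in⁴.
Centroid: ȳ = ΣA·y / ΣA = 5.25991 in.
Transfer each piece to the horizontal axis through the centroid using Ī + A·d² with d = y − 5.25991:
  bottom plate: d = -4.90991 in → contributes +114.945 in⁴
  web plate: d = 1.24009 in → contributes +73.9568 in⁴
  top plate: d = 7.49009 in → contributes +121.325 in⁴
Total I = 310.226 in⁴.

I_xx ≈ 310.2 in⁴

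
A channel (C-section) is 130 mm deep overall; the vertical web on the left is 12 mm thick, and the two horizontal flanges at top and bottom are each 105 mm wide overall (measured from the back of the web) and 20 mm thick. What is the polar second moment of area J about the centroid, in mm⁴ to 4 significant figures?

Split into non-overlapping primitives; take the origin at the lower-left of the bounding box.
Web: 12 × 130, A = 1 560 mm², y = 65 mm, Ī = 2 197 000 mm⁴.
Top flange (beyond web): 93 × 20, A = 1 860 mm², y = 120 mm, Ī = 62 000 mm⁴.
Bottom flange (beyond web): 93 × 20, A = 1 860 mm², y = 10 mm, Ī = 62 000 mm⁴.
By symmetry the centroid is at mid-height, ȳ = 65 mm.
Transfer each piece to the centroidal x-axis using Ī + A·d² with d = y − 65:
  web: d = 0 mm → contributes +2 197 000 mm⁴
  top flange (beyond web): d = 55 mm → contributes +5 688 500 mm⁴
  bottom flange (beyond web): d = -55 mm → contributes +5 688 500 mm⁴
Total I = 13 574 000 mm⁴.
For the y-axis: x̄ = 42.9886 mm.
Repeating about the centroidal y-axis gives I_y = 5 729 279 mm⁴.
Polar second moment: J = I_x + I_y = 19 303 279 mm⁴.

J ≈ 1.930 × 10⁷ mm⁴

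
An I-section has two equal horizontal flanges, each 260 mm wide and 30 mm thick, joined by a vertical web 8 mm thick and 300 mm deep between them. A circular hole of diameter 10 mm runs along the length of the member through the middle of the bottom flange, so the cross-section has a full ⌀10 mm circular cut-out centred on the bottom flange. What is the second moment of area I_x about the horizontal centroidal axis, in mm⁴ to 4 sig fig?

I_x ≈ 4.417 × 10⁸ mm⁴

Break the section into simple shapes (no overlaps), measuring from the bottom-left corner of the bounding box.
Bottom flange: 260 × 30, A = 7 800 mm², y = 15 mm, Ī = 585 000 mm⁴.
Web: 8 × 300, A = 2 400 mm², y = 180 mm, Ī = 18 000 000 mm⁴.
Top flange: 260 × 30, A = 7 800 mm², y = 345 mm, Ī = 585 000 mm⁴.
Hole (subtracted): ⌀10, A = 78.5398 mm², y = 15 mm, Ī = 490.874 mm⁴.
Centroid: ȳ = ΣA·y / ΣA = 180.723 mm.
Transfer each piece to the horizontal centroidal axis using Ī + A·d² with d = y − 180.723:
  bottom flange: d = -165.723 mm → contributes +214 805 347 mm⁴
  web: d = -0.723103 mm → contributes +18 001 255 mm⁴
  top flange: d = 164.277 mm → contributes +211 082 810 mm⁴
  hole: d = -165.723 mm → contributes −2 157 520 mm⁴
Total I = 441 731 892 mm⁴.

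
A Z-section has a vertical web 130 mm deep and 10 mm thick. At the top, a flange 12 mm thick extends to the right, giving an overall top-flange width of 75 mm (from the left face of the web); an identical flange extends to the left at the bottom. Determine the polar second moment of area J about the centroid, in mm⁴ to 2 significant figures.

Split into non-overlapping primitives; take the origin at the lower-left of the bounding box.
Web: 10 × 130, A = 1 300 mm², y = 65 mm, Ī = 1 830 833 mm⁴.
Top flange (beyond web): 65 × 12, A = 780 mm², y = 124 mm, Ī = 9 360 mm⁴.
Bottom flange (beyond web): 65 × 12, A = 780 mm², y = 6 mm, Ī = 9 360 mm⁴.
Centroid: ȳ = ΣA·y / ΣA = 65 mm.
Transfer each piece to the centroidal x-axis using Ī + A·d² with d = y − 65:
  web: d = 0 mm → contributes +1 830 833 mm⁴
  top flange (beyond web): d = 59 mm → contributes +2 724 540 mm⁴
  bottom flange (beyond web): d = -59 mm → contributes +2 724 540 mm⁴
Total I = 7 279 913 mm⁴.
For the y-axis: x̄ = 70 mm.
Repeating about the centroidal y-axis gives I_y = 2 753 833 mm⁴.
Polar second moment: J = I_x + I_y = 10 033 747 mm⁴.

J ≈ 1.0 × 10⁷ mm⁴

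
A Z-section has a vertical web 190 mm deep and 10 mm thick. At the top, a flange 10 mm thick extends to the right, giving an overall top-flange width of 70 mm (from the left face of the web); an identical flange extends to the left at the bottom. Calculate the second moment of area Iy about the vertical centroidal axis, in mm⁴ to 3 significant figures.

Iy ≈ 1.85 × 10⁶ mm⁴

Split into non-overlapping primitives; take the origin at the lower-left of the bounding box.
Web: 10 × 190, A = 1 900 mm², x = 65 mm, Ī = 15 833 mm⁴.
Top flange (beyond web): 60 × 10, A = 600 mm², x = 100 mm, Ī = 180 000 mm⁴.
Bottom flange (beyond web): 60 × 10, A = 600 mm², x = 30 mm, Ī = 180 000 mm⁴.
Centroid: x̄ = ΣA·x / ΣA = 65 mm.
Transfer each piece to the vertical centroidal axis using Ī + A·d² with d = x − 65:
  web: d = 0 mm → contributes +15 833 mm⁴
  top flange (beyond web): d = 35 mm → contributes +915 000 mm⁴
  bottom flange (beyond web): d = -35 mm → contributes +915 000 mm⁴
Total I = 1 845 833 mm⁴.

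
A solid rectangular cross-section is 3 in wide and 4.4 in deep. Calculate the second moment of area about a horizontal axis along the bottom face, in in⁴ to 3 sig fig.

I_base ≈ 85.2 in⁴

The section: 3 × 4.4, A = 13.2 in², y = 2.2 in, Ī = 21.296 in⁴.
Transfer it to the bottom edge using Ī + A·d² with d = y − 0:
  the section: d = 2.2 in → contributes +85.184 in⁴
Total I = 85.184 in⁴.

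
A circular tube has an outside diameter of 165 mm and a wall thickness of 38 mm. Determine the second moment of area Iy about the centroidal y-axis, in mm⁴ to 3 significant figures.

Iy ≈ 3.33 × 10⁷ mm⁴

Decompose the section into non-overlapping parts with the origin at the bottom-left of its bounding rectangle.
Outer circle: ⌀165, A = 21 382 mm², x = 82.5 mm, Ī = 36 383 601 mm⁴.
Bore (subtracted): ⌀89, A = 6221.1 mm², x = 82.5 mm, Ī = 3 079 853 mm⁴.
By symmetry the centroid is at mid-width, x̄ = 82.5 mm.
All pieces are centred on the centroidal y-axis, so I = ΣĪ (holes subtracted) = 33 303 748 mm⁴.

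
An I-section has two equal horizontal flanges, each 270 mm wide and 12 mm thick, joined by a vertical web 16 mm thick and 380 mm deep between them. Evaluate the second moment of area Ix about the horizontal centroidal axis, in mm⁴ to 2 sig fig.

Ix ≈ 3.2 × 10⁸ mm⁴

Break the section into simple shapes (no overlaps), measuring from the bottom-left corner of the bounding box.
Bottom flange: 270 × 12, A = 3 240 mm², y = 6 mm, Ī = 38 880 mm⁴.
Web: 16 × 380, A = 6 080 mm², y = 202 mm, Ī = 73 162 667 mm⁴.
Top flange: 270 × 12, A = 3 240 mm², y = 398 mm, Ī = 38 880 mm⁴.
By symmetry the centroid is at mid-height, ȳ = 202 mm.
Transfer each piece to the horizontal centroidal axis using Ī + A·d² with d = y − 202:
  bottom flange: d = -196 mm → contributes +124 506 720 mm⁴
  web: d = 0 mm → contributes +73 162 667 mm⁴
  top flange: d = 196 mm → contributes +124 506 720 mm⁴
Total I = 322 176 107 mm⁴.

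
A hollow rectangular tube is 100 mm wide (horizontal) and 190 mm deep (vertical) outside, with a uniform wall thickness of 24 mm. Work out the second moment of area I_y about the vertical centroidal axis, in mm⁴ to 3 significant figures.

I_y ≈ 1.42 × 10⁷ mm⁴

Decompose the section into non-overlapping parts with the origin at the bottom-left of its bounding rectangle.
Outer rectangle: 100 × 190, A = 19 000 mm², x = 50 mm, Ī = 15 833 333 mm⁴.
Inner void (subtracted): 52 × 142, A = 7 384 mm², x = 50 mm, Ī = 1 663 861 mm⁴.
By symmetry the centroid is at mid-width, x̄ = 50 mm.
All pieces are centred on the vertical centroidal axis, so I = ΣĪ (holes subtracted) = 14 169 472 mm⁴.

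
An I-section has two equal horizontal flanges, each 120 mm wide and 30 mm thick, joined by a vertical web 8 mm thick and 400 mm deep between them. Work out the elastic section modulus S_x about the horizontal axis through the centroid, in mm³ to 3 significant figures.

Decompose the section into non-overlapping parts with the origin at the bottom-left of its bounding rectangle.
Bottom flange: 120 × 30, A = 3 600 mm², y = 15 mm, Ī = 270 000 mm⁴.
Web: 8 × 400, A = 3 200 mm², y = 230 mm, Ī = 42 666 667 mm⁴.
Top flange: 120 × 30, A = 3 600 mm², y = 445 mm, Ī = 270 000 mm⁴.
By symmetry the centroid is at mid-height, ȳ = 230 mm.
Transfer each piece to the horizontal axis through the centroid using Ī + A·d² with d = y − 230:
  bottom flange: d = -215 mm → contributes +166 680 000 mm⁴
  web: d = 0 mm → contributes +42 666 667 mm⁴
  top flange: d = 215 mm → contributes +166 680 000 mm⁴
Total I = 376 026 667 mm⁴.
Extreme fibre distance c = 230 mm; S = I/c = 1 634 899 mm³.

S_x ≈ 1.63 × 10⁶ mm³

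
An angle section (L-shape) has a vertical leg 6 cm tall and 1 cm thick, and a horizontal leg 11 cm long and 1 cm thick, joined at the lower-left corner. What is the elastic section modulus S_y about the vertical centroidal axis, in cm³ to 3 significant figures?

S_y ≈ 27.9 cm³

Break the section into simple shapes (no overlaps), measuring from the bottom-left corner of the bounding box.
Vertical leg: 1 × 6, A = 6 cm², x = 0.5 cm, Ī = 0.5 cm⁴.
Horizontal leg (remainder): 10 × 1, A = 10 cm², x = 6 cm, Ī = 83.333 cm⁴.
Centroid: x̄ = ΣA·x / ΣA = 3.9375 cm.
Transfer each piece to the vertical centroidal axis using Ī + A·d² with d = x − 3.9375:
  vertical leg: d = -3.4375 cm → contributes +71.398 cm⁴
  horizontal leg (remainder): d = 2.0625 cm → contributes +125.87 cm⁴
Total I = 197.27 cm⁴.
Extreme fibre distance c = 7.0625 cm; S = I/c = 27.932 cm³.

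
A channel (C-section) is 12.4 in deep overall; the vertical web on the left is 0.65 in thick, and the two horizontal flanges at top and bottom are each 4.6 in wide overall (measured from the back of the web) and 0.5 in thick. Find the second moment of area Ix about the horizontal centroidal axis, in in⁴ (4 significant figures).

Split into non-overlapping primitives; take the origin at the lower-left of the bounding box.
Web: 0.65 × 12.4, A = 8.06 in², y = 6.2 in, Ī = 103.275 in⁴.
Top flange (beyond web): 3.95 × 0.5, A = 1.975 in², y = 12.15 in, Ī = 0.0411458 in⁴.
Bottom flange (beyond web): 3.95 × 0.5, A = 1.975 in², y = 0.25 in, Ī = 0.0411458 in⁴.
By symmetry the centroid is at mid-height, ȳ = 6.2 in.
Transfer each piece to the horizontal centroidal axis using Ī + A·d² with d = y − 6.2:
  web: d = 0 in → contributes +103.275 in⁴
  top flange (beyond web): d = 5.95 in → contributes +69.9611 in⁴
  bottom flange (beyond web): d = -5.95 in → contributes +69.9611 in⁴
Total I = 243.198 in⁴.

Ix ≈ 243.2 in⁴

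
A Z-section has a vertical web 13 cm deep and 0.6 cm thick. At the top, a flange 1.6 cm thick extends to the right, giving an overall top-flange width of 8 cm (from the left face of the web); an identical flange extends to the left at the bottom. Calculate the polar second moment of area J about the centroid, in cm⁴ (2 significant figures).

Break the section into simple shapes (no overlaps), measuring from the bottom-left corner of the bounding box.
Web: 0.6 × 13, A = 7.8 cm², y = 6.5 cm, Ī = 109.9 cm⁴.
Top flange (beyond web): 7.4 × 1.6, A = 11.84 cm², y = 12.2 cm, Ī = 2.526 cm⁴.
Bottom flange (beyond web): 7.4 × 1.6, A = 11.84 cm², y = 0.8 cm, Ī = 2.526 cm⁴.
Centroid: ȳ = ΣA·y / ΣA = 6.5 cm.
Transfer each piece to the centroidal x-axis using Ī + A·d² with d = y − 6.5:
  web: d = 0 cm → contributes +109.9 cm⁴
  top flange (beyond web): d = 5.7 cm → contributes +387.2 cm⁴
  bottom flange (beyond web): d = -5.7 cm → contributes +387.2 cm⁴
Total I = 884.3 cm⁴.
For the y-axis: x̄ = 7.7 cm.
Repeating about the centroidal y-axis gives I_y = 487.2 cm⁴.
Polar second moment: J = I_x + I_y = 1 371 cm⁴.

J ≈ 1400 cm⁴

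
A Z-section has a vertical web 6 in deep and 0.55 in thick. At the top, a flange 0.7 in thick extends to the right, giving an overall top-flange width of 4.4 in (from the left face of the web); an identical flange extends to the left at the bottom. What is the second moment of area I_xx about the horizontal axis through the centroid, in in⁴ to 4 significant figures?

I_xx ≈ 47.97 in⁴

Split into non-overlapping primitives; take the origin at the lower-left of the bounding box.
Web: 0.55 × 6, A = 3.3 in², y = 3 in, Ī = 9.9 in⁴.
Top flange (beyond web): 3.85 × 0.7, A = 2.695 in², y = 5.65 in, Ī = 0.110046 in⁴.
Bottom flange (beyond web): 3.85 × 0.7, A = 2.695 in², y = 0.35 in, Ī = 0.110046 in⁴.
Centroid: ȳ = ΣA·y / ΣA = 3 in.
Transfer each piece to the horizontal axis through the centroid using Ī + A·d² with d = y − 3:
  web: d = 0 in → contributes +9.9 in⁴
  top flange (beyond web): d = 2.65 in → contributes +19.0357 in⁴
  bottom flange (beyond web): d = -2.65 in → contributes +19.0357 in⁴
Total I = 47.9714 in⁴.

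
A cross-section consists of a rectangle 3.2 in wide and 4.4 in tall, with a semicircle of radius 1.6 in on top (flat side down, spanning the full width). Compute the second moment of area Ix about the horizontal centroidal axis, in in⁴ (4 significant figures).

Ix ≈ 49.36 in⁴

Split into non-overlapping primitives; take the origin at the lower-left of the bounding box.
Rectangular body: 3.2 × 4.4, A = 14.08 in², y = 2.2 in, Ī = 22.7157 in⁴.
Semicircular cap: semicircle r = 1.6, A = 4.02124 in², y = 5.07906 in, Ī = 0.719303 in⁴.
Centroid: ȳ = ΣA·y / ΣA = 2.83959 in.
Transfer each piece to the horizontal centroidal axis using Ī + A·d² with d = y − 2.83959:
  rectangular body: d = -0.639591 in → contributes +28.4755 in⁴
  semicircular cap: d = 2.23947 in → contributes +20.8867 in⁴
Total I = 49.3623 in⁴.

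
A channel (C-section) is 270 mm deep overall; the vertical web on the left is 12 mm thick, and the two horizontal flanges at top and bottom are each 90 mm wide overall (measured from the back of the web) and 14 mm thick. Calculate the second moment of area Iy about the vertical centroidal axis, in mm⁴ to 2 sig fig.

Decompose the section into non-overlapping parts with the origin at the bottom-left of its bounding rectangle.
Web: 12 × 270, A = 3 240 mm², x = 6 mm, Ī = 38 880 mm⁴.
Top flange (beyond web): 78 × 14, A = 1 092 mm², x = 51 mm, Ī = 553 644 mm⁴.
Bottom flange (beyond web): 78 × 14, A = 1 092 mm², x = 51 mm, Ī = 553 644 mm⁴.
Centroid: x̄ = ΣA·x / ΣA = 24.12 mm.
Transfer each piece to the vertical centroidal axis using Ī + A·d² with d = x − 24.12:
  web: d = -18.12 mm → contributes +1 102 621 mm⁴
  top flange (beyond web): d = 26.88 mm → contributes +1 342 683 mm⁴
  bottom flange (beyond web): d = 26.88 mm → contributes +1 342 683 mm⁴
Total I = 3 787 987 mm⁴.

Iy ≈ 3.8 × 10⁶ mm⁴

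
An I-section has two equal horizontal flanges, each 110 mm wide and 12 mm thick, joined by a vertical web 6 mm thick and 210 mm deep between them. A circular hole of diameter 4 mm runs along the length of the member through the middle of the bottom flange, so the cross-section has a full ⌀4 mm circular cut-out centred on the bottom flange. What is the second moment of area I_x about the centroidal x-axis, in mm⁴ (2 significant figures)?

I_x ≈ 3.7 × 10⁷ mm⁴

Break the section into simple shapes (no overlaps), measuring from the bottom-left corner of the bounding box.
Bottom flange: 110 × 12, A = 1 320 mm², y = 6 mm, Ī = 15 840 mm⁴.
Web: 6 × 210, A = 1 260 mm², y = 117 mm, Ī = 4 630 500 mm⁴.
Top flange: 110 × 12, A = 1 320 mm², y = 228 mm, Ī = 15 840 mm⁴.
Hole (subtracted): ⌀4, A = 12.57 mm², y = 6 mm, Ī = 12.57 mm⁴.
Centroid: ȳ = ΣA·y / ΣA = 117.4 mm.
Transfer each piece to the centroidal x-axis using Ī + A·d² with d = y − 117.4:
  bottom flange: d = -111.4 mm → contributes +16 384 877 mm⁴
  web: d = -0.3588 mm → contributes +4 630 662 mm⁴
  top flange: d = 110.6 mm → contributes +16 174 583 mm⁴
  hole: d = -111.4 mm → contributes −155 845 mm⁴
Total I = 37 034 277 mm⁴.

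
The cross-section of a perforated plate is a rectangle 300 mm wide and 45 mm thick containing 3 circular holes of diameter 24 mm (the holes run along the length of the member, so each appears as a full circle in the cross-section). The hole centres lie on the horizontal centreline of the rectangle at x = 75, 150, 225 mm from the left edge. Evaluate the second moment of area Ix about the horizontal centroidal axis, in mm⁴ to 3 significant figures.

Break the section into simple shapes (no overlaps), measuring from the bottom-left corner of the bounding box.
Plate: 300 × 45, A = 13 500 mm², y = 22.5 mm, Ī = 2 278 125 mm⁴.
Hole 1 (subtracted): ⌀24, A = 452.39 mm², y = 22.5 mm, Ī = 16 286 mm⁴.
Hole 2 (subtracted): ⌀24, A = 452.39 mm², y = 22.5 mm, Ī = 16 286 mm⁴.
Hole 3 (subtracted): ⌀24, A = 452.39 mm², y = 22.5 mm, Ī = 16 286 mm⁴.
By symmetry the centroid is at mid-height, ȳ = 22.5 mm.
All pieces are centred on the horizontal centroidal axis, so I = ΣĪ (holes subtracted) = 2 229 267 mm⁴.

Ix ≈ 2.23 × 10⁶ mm⁴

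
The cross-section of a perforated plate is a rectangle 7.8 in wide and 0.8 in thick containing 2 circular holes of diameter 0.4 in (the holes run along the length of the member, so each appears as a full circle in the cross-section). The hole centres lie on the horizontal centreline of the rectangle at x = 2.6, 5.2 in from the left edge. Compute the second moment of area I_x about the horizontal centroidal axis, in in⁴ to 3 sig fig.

Treat the section as a set of non-overlapping primitives; coordinates are from the bounding-box lower-left.
Plate: 7.8 × 0.8, A = 6.24 in², y = 0.4 in, Ī = 0.3328 in⁴.
Hole 1 (subtracted): ⌀0.4, A = 0.12566 in², y = 0.4 in, Ī = 0.0012566 in⁴.
Hole 2 (subtracted): ⌀0.4, A = 0.12566 in², y = 0.4 in, Ī = 0.0012566 in⁴.
By symmetry the centroid is at mid-height, ȳ = 0.4 in.
All pieces are centred on the horizontal centroidal axis, so I = ΣĪ (holes subtracted) = 0.33029 in⁴.

I_x ≈ 0.330 in⁴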